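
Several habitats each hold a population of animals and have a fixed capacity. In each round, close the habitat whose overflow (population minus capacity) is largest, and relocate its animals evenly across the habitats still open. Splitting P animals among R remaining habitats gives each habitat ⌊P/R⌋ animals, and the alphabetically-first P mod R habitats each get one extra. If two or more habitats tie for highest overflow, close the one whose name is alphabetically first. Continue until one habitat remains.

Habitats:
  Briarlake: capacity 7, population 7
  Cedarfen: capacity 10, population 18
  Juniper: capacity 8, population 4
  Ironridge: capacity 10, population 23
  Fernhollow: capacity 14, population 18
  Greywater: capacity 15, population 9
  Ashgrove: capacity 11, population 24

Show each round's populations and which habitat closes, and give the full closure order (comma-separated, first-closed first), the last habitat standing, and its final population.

Closure order: Ashgrove, Ironridge, Cedarfen, Fernhollow, Briarlake, Juniper
Last habitat: Greywater with 103 animals

Round 1: Ashgrove=24 Briarlake=7 Cedarfen=18 Fernhollow=18 Greywater=9 Ironridge=23 Juniper=4 → close Ashgrove (overflow 13)
  24÷6 = 4 each, +1 to first 0
Round 2: Briarlake=11 Cedarfen=22 Fernhollow=22 Greywater=13 Ironridge=27 Juniper=8 → close Ironridge (overflow 17)
  27÷5 = 5 each, +1 to first 2
Round 3: Briarlake=17 Cedarfen=28 Fernhollow=27 Greywater=18 Juniper=13 → close Cedarfen (overflow 18)
  28÷4 = 7 each, +1 to first 0
Round 4: Briarlake=24 Fernhollow=34 Greywater=25 Juniper=20 → close Fernhollow (overflow 20)
  34÷3 = 11 each, +1 to first 1
Round 5: Briarlake=36 Greywater=36 Juniper=31 → close Briarlake (overflow 29)
  36÷2 = 18 each, +1 to first 0
Round 6: Greywater=54 Juniper=49 → close Juniper (overflow 41)
  49÷1 = 49 each, +1 to first 0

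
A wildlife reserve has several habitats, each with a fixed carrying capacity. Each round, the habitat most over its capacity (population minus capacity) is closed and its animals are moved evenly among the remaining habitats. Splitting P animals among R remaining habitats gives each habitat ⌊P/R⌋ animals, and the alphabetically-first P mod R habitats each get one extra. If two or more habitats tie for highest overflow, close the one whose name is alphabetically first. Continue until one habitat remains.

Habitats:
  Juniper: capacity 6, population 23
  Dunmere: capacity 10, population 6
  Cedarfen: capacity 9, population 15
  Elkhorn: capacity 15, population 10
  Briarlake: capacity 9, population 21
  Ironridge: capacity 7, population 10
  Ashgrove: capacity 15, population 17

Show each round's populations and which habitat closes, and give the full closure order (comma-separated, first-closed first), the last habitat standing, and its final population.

Closure order: Juniper, Briarlake, Cedarfen, Ashgrove, Ironridge, Dunmere
Last habitat: Elkhorn with 102 animals

Round 1: Ashgrove=17 Briarlake=21 Cedarfen=15 Dunmere=6 Elkhorn=10 Ironridge=10 Juniper=23 → close Juniper (overflow 17)
  23÷6 = 3 each, +1 to first 5
Round 2: Ashgrove=21 Briarlake=25 Cedarfen=19 Dunmere=10 Elkhorn=14 Ironridge=13 → close Briarlake (overflow 16)
  25÷5 = 5 each, +1 to first 0
Round 3: Ashgrove=26 Cedarfen=24 Dunmere=15 Elkhorn=19 Ironridge=18 → close Cedarfen (overflow 15)
  24÷4 = 6 each, +1 to first 0
Round 4: Ashgrove=32 Dunmere=21 Elkhorn=25 Ironridge=24 → close Ashgrove (overflow 17)
  32÷3 = 10 each, +1 to first 2
Round 5: Dunmere=32 Elkhorn=36 Ironridge=34 → close Ironridge (overflow 27)
  34÷2 = 17 each, +1 to first 0
Round 6: Dunmere=49 Elkhorn=53 → close Dunmere (overflow 39)
  49÷1 = 49 each, +1 to first 0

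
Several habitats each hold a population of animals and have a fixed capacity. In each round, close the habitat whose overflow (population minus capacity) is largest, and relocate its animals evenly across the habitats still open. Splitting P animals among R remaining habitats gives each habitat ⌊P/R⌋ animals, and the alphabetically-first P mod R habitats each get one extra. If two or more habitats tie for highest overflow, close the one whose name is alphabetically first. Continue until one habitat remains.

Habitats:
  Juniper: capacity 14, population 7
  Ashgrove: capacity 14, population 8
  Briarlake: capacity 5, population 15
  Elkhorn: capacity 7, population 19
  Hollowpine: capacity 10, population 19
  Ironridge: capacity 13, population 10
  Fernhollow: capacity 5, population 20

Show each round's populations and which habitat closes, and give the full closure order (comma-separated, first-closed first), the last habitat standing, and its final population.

Round 1: Ashgrove=8 Briarlake=15 Elkhorn=19 Fernhollow=20 Hollowpine=19 Ironridge=10 Juniper=7 → close Fernhollow (overflow 15)
  20÷6 = 3 each, +1 to first 2
Round 2: Ashgrove=12 Briarlake=19 Elkhorn=22 Hollowpine=22 Ironridge=13 Juniper=10 → close Elkhorn (overflow 15)
  22÷5 = 4 each, +1 to first 2
Round 3: Ashgrove=17 Briarlake=24 Hollowpine=26 Ironridge=17 Juniper=14 → close Briarlake (overflow 19)
  24÷4 = 6 each, +1 to first 0
Round 4: Ashgrove=23 Hollowpine=32 Ironridge=23 Juniper=20 → close Hollowpine (overflow 22)
  32÷3 = 10 each, +1 to first 2
Round 5: Ashgrove=34 Ironridge=34 Juniper=30 → close Ironridge (overflow 21)
  34÷2 = 17 each, +1 to first 0
Round 6: Ashgrove=51 Juniper=47 → close Ashgrove (overflow 37)
  51÷1 = 51 each, +1 to first 0

Closure order: Fernhollow, Elkhorn, Briarlake, Hollowpine, Ironridge, Ashgrove
Last habitat: Juniper with 98 animals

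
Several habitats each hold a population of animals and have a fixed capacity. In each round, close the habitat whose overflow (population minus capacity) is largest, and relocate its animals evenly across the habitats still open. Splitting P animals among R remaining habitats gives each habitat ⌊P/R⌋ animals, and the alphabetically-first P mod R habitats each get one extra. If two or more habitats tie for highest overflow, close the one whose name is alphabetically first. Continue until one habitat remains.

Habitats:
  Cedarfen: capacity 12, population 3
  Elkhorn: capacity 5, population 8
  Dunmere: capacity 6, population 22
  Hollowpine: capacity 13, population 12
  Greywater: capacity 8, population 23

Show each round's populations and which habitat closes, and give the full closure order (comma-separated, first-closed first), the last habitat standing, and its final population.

Round 1: Cedarfen=3 Dunmere=22 Elkhorn=8 Greywater=23 Hollowpine=12 → close Dunmere (overflow 16)
  22÷4 = 5 each, +1 to first 2
Round 2: Cedarfen=9 Elkhorn=14 Greywater=28 Hollowpine=17 → close Greywater (overflow 20)
  28÷3 = 9 each, +1 to first 1
Round 3: Cedarfen=19 Elkhorn=23 Hollowpine=26 → close Elkhorn (overflow 18)
  23÷2 = 11 each, +1 to first 1
Round 4: Cedarfen=31 Hollowpine=37 → close Hollowpine (overflow 24)
  37÷1 = 37 each, +1 to first 0

Closure order: Dunmere, Greywater, Elkhorn, Hollowpine
Last habitat: Cedarfen with 68 animals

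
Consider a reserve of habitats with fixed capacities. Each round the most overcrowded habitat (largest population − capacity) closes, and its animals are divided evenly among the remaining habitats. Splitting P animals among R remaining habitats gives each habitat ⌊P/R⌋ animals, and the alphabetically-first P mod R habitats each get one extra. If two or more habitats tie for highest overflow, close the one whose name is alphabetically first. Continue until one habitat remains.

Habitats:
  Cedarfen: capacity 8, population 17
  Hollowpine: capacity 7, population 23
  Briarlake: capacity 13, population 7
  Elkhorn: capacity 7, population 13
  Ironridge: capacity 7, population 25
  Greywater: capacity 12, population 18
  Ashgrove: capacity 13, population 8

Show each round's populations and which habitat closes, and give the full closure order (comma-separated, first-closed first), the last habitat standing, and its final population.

Closure order: Ironridge, Hollowpine, Cedarfen, Elkhorn, Greywater, Ashgrove
Last habitat: Briarlake with 111 animals

Round 1: Ashgrove=8 Briarlake=7 Cedarfen=17 Elkhorn=13 Greywater=18 Hollowpine=23 Ironridge=25 → close Ironridge (overflow 18)
  25÷6 = 4 each, +1 to first 1
Round 2: Ashgrove=13 Briarlake=11 Cedarfen=21 Elkhorn=17 Greywater=22 Hollowpine=27 → close Hollowpine (overflow 20)
  27÷5 = 5 each, +1 to first 2
Round 3: Ashgrove=19 Briarlake=17 Cedarfen=26 Elkhorn=22 Greywater=27 → close Cedarfen (overflow 18)
  26÷4 = 6 each, +1 to first 2
Round 4: Ashgrove=26 Briarlake=24 Elkhorn=28 Greywater=33 → close Elkhorn (overflow 21)
  28÷3 = 9 each, +1 to first 1
Round 5: Ashgrove=36 Briarlake=33 Greywater=42 → close Greywater (overflow 30)
  42÷2 = 21 each, +1 to first 0
Round 6: Ashgrove=57 Briarlake=54 → close Ashgrove (overflow 44)
  57÷1 = 57 each, +1 to first 0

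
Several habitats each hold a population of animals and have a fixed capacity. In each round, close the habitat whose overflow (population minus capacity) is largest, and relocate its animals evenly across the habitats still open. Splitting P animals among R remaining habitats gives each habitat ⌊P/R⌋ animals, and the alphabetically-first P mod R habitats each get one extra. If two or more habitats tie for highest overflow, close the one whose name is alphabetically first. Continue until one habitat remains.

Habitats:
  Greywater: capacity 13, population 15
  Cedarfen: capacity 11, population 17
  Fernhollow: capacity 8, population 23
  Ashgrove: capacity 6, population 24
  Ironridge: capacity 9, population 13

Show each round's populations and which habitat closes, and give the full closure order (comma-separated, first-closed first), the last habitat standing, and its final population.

Round 1: Ashgrove=24 Cedarfen=17 Fernhollow=23 Greywater=15 Ironridge=13 → close Ashgrove (overflow 18)
  24÷4 = 6 each, +1 to first 0
Round 2: Cedarfen=23 Fernhollow=29 Greywater=21 Ironridge=19 → close Fernhollow (overflow 21)
  29÷3 = 9 each, +1 to first 2
Round 3: Cedarfen=33 Greywater=31 Ironridge=28 → close Cedarfen (overflow 22)
  33÷2 = 16 each, +1 to first 1
Round 4: Greywater=48 Ironridge=44 → close Greywater (overflow 35)
  48÷1 = 48 each, +1 to first 0

Closure order: Ashgrove, Fernhollow, Cedarfen, Greywater
Last habitat: Ironridge with 92 animals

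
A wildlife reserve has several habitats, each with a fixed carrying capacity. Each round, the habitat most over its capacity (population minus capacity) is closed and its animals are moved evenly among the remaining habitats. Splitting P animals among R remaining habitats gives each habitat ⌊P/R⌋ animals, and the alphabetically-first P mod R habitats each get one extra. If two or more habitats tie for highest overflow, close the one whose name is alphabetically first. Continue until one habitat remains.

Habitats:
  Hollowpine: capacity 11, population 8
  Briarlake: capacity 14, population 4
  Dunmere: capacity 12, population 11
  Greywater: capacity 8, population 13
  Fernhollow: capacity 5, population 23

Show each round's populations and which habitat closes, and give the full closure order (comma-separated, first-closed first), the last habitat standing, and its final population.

Round 1: Briarlake=4 Dunmere=11 Fernhollow=23 Greywater=13 Hollowpine=8 → close Fernhollow (overflow 18)
  23÷4 = 5 each, +1 to first 3
Round 2: Briarlake=10 Dunmere=17 Greywater=19 Hollowpine=13 → close Greywater (overflow 11)
  19÷3 = 6 each, +1 to first 1
Round 3: Briarlake=17 Dunmere=23 Hollowpine=19 → close Dunmere (overflow 11)
  23÷2 = 11 each, +1 to first 1
Round 4: Briarlake=29 Hollowpine=30 → close Hollowpine (overflow 19)
  30÷1 = 30 each, +1 to first 0

Closure order: Fernhollow, Greywater, Dunmere, Hollowpine
Last habitat: Briarlake with 59 animals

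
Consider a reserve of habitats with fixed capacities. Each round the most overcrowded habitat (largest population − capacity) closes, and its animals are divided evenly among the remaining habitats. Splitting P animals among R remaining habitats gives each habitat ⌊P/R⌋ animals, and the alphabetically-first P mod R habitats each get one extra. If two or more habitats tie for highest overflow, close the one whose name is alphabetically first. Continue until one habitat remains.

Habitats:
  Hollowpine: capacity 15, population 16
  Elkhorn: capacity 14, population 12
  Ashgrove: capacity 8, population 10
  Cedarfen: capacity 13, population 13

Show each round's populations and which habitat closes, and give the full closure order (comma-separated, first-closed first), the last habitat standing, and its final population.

Closure order: Ashgrove, Cedarfen, Hollowpine
Last habitat: Elkhorn with 51 animals

Round 1: Ashgrove=10 Cedarfen=13 Elkhorn=12 Hollowpine=16 → close Ashgrove (overflow 2)
  10÷3 = 3 each, +1 to first 1
Round 2: Cedarfen=17 Elkhorn=15 Hollowpine=19 → close Cedarfen (overflow 4)
  17÷2 = 8 each, +1 to first 1
Round 3: Elkhorn=24 Hollowpine=27 → close Hollowpine (overflow 12)
  27÷1 = 27 each, +1 to first 0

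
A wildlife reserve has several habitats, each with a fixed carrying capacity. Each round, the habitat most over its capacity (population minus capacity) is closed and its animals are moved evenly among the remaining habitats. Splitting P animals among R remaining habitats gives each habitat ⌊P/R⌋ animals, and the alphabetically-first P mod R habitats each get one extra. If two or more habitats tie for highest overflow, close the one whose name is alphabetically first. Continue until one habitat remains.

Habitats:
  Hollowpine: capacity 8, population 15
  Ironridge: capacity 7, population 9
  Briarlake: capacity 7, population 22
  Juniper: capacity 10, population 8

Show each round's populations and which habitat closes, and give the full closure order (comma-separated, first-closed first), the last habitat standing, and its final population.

Closure order: Briarlake, Hollowpine, Ironridge
Last habitat: Juniper with 54 animals

Round 1: Briarlake=22 Hollowpine=15 Ironridge=9 Juniper=8 → close Briarlake (overflow 15)
  22÷3 = 7 each, +1 to first 1
Round 2: Hollowpine=23 Ironridge=16 Juniper=15 → close Hollowpine (overflow 15)
  23÷2 = 11 each, +1 to first 1
Round 3: Ironridge=28 Juniper=26 → close Ironridge (overflow 21)
  28÷1 = 28 each, +1 to first 0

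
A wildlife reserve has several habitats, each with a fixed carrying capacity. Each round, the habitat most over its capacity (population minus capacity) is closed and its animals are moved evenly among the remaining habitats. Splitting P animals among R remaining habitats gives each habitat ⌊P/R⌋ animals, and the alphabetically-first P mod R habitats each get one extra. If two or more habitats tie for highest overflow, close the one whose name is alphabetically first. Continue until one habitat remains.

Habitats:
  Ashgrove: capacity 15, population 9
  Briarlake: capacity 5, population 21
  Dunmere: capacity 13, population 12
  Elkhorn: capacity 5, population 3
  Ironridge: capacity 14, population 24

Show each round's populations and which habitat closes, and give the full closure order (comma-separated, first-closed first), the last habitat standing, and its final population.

Round 1: Ashgrove=9 Briarlake=21 Dunmere=12 Elkhorn=3 Ironridge=24 → close Briarlake (overflow 16)
  21÷4 = 5 each, +1 to first 1
Round 2: Ashgrove=15 Dunmere=17 Elkhorn=8 Ironridge=29 → close Ironridge (overflow 15)
  29÷3 = 9 each, +1 to first 2
Round 3: Ashgrove=25 Dunmere=27 Elkhorn=17 → close Dunmere (overflow 14)
  27÷2 = 13 each, +1 to first 1
Round 4: Ashgrove=39 Elkhorn=30 → close Elkhorn (overflow 25)
  30÷1 = 30 each, +1 to first 0

Closure order: Briarlake, Ironridge, Dunmere, Elkhorn
Last habitat: Ashgrove with 69 animals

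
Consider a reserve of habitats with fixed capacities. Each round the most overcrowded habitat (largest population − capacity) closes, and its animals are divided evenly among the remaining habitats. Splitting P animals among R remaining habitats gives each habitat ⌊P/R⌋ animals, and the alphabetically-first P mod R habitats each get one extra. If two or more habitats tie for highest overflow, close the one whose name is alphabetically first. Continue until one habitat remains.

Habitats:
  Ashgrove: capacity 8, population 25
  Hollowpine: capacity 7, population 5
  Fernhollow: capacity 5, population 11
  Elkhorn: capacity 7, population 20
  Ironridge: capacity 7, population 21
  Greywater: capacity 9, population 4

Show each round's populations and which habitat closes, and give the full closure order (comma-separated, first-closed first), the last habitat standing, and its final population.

Closure order: Ashgrove, Ironridge, Elkhorn, Fernhollow, Hollowpine
Last habitat: Greywater with 86 animals

Round 1: Ashgrove=25 Elkhorn=20 Fernhollow=11 Greywater=4 Hollowpine=5 Ironridge=21 → close Ashgrove (overflow 17)
  25÷5 = 5 each, +1 to first 0
Round 2: Elkhorn=25 Fernhollow=16 Greywater=9 Hollowpine=10 Ironridge=26 → close Ironridge (overflow 19)
  26÷4 = 6 each, +1 to first 2
Round 3: Elkhorn=32 Fernhollow=23 Greywater=15 Hollowpine=16 → close Elkhorn (overflow 25)
  32÷3 = 10 each, +1 to first 2
Round 4: Fernhollow=34 Greywater=26 Hollowpine=26 → close Fernhollow (overflow 29)
  34÷2 = 17 each, +1 to first 0
Round 5: Greywater=43 Hollowpine=43 → close Hollowpine (overflow 36)
  43÷1 = 43 each, +1 to first 0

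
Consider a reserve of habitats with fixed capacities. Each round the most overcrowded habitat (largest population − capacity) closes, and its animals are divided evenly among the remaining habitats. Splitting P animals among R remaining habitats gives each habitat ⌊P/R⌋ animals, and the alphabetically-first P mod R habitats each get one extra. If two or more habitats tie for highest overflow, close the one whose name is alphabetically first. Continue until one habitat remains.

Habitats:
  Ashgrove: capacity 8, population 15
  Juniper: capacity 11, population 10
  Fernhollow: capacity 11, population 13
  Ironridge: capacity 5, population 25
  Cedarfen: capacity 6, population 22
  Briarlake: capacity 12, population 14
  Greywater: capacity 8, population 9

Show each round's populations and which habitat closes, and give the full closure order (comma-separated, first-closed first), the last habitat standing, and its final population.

Round 1: Ashgrove=15 Briarlake=14 Cedarfen=22 Fernhollow=13 Greywater=9 Ironridge=25 Juniper=10 → close Ironridge (overflow 20)
  25÷6 = 4 each, +1 to first 1
Round 2: Ashgrove=20 Briarlake=18 Cedarfen=26 Fernhollow=17 Greywater=13 Juniper=14 → close Cedarfen (overflow 20)
  26÷5 = 5 each, +1 to first 1
Round 3: Ashgrove=26 Briarlake=23 Fernhollow=22 Greywater=18 Juniper=19 → close Ashgrove (overflow 18)
  26÷4 = 6 each, +1 to first 2
Round 4: Briarlake=30 Fernhollow=29 Greywater=24 Juniper=25 → close Briarlake (overflow 18)
  30÷3 = 10 each, +1 to first 0
Round 5: Fernhollow=39 Greywater=34 Juniper=35 → close Fernhollow (overflow 28)
  39÷2 = 19 each, +1 to first 1
Round 6: Greywater=54 Juniper=54 → close Greywater (overflow 46)
  54÷1 = 54 each, +1 to first 0

Closure order: Ironridge, Cedarfen, Ashgrove, Briarlake, Fernhollow, Greywater
Last habitat: Juniper with 108 animals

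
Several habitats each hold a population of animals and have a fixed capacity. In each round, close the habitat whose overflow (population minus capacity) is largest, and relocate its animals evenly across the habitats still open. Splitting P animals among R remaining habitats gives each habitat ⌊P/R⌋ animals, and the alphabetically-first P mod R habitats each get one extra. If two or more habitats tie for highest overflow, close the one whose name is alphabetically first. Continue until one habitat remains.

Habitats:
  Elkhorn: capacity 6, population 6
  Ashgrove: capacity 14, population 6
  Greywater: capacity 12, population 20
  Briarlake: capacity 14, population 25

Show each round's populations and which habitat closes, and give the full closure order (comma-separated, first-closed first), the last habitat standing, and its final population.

Closure order: Briarlake, Greywater, Elkhorn
Last habitat: Ashgrove with 57 animals

Round 1: Ashgrove=6 Briarlake=25 Elkhorn=6 Greywater=20 → close Briarlake (overflow 11)
  25÷3 = 8 each, +1 to first 1
Round 2: Ashgrove=15 Elkhorn=14 Greywater=28 → close Greywater (overflow 16)
  28÷2 = 14 each, +1 to first 0
Round 3: Ashgrove=29 Elkhorn=28 → close Elkhorn (overflow 22)
  28÷1 = 28 each, +1 to first 0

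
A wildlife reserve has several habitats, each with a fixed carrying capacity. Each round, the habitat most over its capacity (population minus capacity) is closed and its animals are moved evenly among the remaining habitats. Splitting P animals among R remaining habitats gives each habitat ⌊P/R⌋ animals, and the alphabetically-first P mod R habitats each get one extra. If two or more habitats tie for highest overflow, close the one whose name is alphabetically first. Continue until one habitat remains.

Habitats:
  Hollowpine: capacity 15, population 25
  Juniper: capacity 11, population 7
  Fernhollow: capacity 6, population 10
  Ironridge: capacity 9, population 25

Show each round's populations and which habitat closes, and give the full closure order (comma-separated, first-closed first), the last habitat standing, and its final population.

Closure order: Ironridge, Hollowpine, Fernhollow
Last habitat: Juniper with 67 animals

Round 1: Fernhollow=10 Hollowpine=25 Ironridge=25 Juniper=7 → close Ironridge (overflow 16)
  25÷3 = 8 each, +1 to first 1
Round 2: Fernhollow=19 Hollowpine=33 Juniper=15 → close Hollowpine (overflow 18)
  33÷2 = 16 each, +1 to first 1
Round 3: Fernhollow=36 Juniper=31 → close Fernhollow (overflow 30)
  36÷1 = 36 each, +1 to first 0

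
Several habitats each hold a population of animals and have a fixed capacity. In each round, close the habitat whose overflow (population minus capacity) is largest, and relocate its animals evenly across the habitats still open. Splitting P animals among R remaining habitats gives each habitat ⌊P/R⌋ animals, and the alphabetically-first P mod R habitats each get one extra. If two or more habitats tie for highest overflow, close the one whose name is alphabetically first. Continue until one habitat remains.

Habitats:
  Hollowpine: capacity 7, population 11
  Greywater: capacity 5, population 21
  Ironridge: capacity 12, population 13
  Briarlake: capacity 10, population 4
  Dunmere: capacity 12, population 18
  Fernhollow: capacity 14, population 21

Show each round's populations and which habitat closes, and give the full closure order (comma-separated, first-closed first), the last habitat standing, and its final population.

Round 1: Briarlake=4 Dunmere=18 Fernhollow=21 Greywater=21 Hollowpine=11 Ironridge=13 → close Greywater (overflow 16)
  21÷5 = 4 each, +1 to first 1
Round 2: Briarlake=9 Dunmere=22 Fernhollow=25 Hollowpine=15 Ironridge=17 → close Fernhollow (overflow 11)
  25÷4 = 6 each, +1 to first 1
Round 3: Briarlake=16 Dunmere=28 Hollowpine=21 Ironridge=23 → close Dunmere (overflow 16)
  28÷3 = 9 each, +1 to first 1
Round 4: Briarlake=26 Hollowpine=30 Ironridge=32 → close Hollowpine (overflow 23)
  30÷2 = 15 each, +1 to first 0
Round 5: Briarlake=41 Ironridge=47 → close Ironridge (overflow 35)
  47÷1 = 47 each, +1 to first 0

Closure order: Greywater, Fernhollow, Dunmere, Hollowpine, Ironridge
Last habitat: Briarlake with 88 animals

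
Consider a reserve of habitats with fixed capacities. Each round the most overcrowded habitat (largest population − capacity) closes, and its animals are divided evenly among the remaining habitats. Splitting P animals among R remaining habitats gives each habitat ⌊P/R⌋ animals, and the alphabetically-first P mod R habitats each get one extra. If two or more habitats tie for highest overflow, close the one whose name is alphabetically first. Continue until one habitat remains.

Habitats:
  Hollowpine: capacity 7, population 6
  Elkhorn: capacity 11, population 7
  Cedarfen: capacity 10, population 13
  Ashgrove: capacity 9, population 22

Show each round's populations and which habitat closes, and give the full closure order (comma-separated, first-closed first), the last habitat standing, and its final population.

Closure order: Ashgrove, Cedarfen, Hollowpine
Last habitat: Elkhorn with 48 animals

Round 1: Ashgrove=22 Cedarfen=13 Elkhorn=7 Hollowpine=6 → close Ashgrove (overflow 13)
  22÷3 = 7 each, +1 to first 1
Round 2: Cedarfen=21 Elkhorn=14 Hollowpine=13 → close Cedarfen (overflow 11)
  21÷2 = 10 each, +1 to first 1
Round 3: Elkhorn=25 Hollowpine=23 → close Hollowpine (overflow 16)
  23÷1 = 23 each, +1 to first 0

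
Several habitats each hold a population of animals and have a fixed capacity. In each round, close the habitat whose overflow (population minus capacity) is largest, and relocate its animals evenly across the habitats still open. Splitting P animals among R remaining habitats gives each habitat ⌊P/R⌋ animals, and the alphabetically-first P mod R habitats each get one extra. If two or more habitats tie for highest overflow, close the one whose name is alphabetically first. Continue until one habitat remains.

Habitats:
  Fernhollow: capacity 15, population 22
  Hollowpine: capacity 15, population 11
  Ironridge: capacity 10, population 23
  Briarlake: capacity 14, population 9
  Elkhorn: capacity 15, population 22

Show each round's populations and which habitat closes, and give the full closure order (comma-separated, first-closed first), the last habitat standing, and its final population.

Closure order: Ironridge, Elkhorn, Fernhollow, Briarlake
Last habitat: Hollowpine with 87 animals

Round 1: Briarlake=9 Elkhorn=22 Fernhollow=22 Hollowpine=11 Ironridge=23 → close Ironridge (overflow 13)
  23÷4 = 5 each, +1 to first 3
Round 2: Briarlake=15 Elkhorn=28 Fernhollow=28 Hollowpine=16 → close Elkhorn (overflow 13)
  28÷3 = 9 each, +1 to first 1
Round 3: Briarlake=25 Fernhollow=37 Hollowpine=25 → close Fernhollow (overflow 22)
  37÷2 = 18 each, +1 to first 1
Round 4: Briarlake=44 Hollowpine=43 → close Briarlake (overflow 30)
  44÷1 = 44 each, +1 to first 0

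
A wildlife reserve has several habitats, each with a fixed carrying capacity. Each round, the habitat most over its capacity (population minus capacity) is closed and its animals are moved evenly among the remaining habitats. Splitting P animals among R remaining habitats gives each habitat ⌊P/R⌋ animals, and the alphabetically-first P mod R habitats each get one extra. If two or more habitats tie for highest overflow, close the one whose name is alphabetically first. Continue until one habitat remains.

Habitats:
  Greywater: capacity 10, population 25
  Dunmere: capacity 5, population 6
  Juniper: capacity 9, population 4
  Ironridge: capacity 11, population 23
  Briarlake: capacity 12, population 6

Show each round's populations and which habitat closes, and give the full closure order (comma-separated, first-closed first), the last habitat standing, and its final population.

Round 1: Briarlake=6 Dunmere=6 Greywater=25 Ironridge=23 Juniper=4 → close Greywater (overflow 15)
  25÷4 = 6 each, +1 to first 1
Round 2: Briarlake=13 Dunmere=12 Ironridge=29 Juniper=10 → close Ironridge (overflow 18)
  29÷3 = 9 each, +1 to first 2
Round 3: Briarlake=23 Dunmere=22 Juniper=19 → close Dunmere (overflow 17)
  22÷2 = 11 each, +1 to first 0
Round 4: Briarlake=34 Juniper=30 → close Briarlake (overflow 22)
  34÷1 = 34 each, +1 to first 0

Closure order: Greywater, Ironridge, Dunmere, Briarlake
Last habitat: Juniper with 64 animals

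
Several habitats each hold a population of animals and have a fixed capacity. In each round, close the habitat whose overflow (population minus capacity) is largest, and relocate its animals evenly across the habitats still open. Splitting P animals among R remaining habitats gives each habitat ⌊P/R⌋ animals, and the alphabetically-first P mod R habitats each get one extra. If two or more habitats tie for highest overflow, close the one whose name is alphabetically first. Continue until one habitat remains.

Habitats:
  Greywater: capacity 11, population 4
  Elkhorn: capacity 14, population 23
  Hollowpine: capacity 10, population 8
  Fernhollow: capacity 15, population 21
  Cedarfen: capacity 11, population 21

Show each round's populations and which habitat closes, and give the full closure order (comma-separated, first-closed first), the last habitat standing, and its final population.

Closure order: Cedarfen, Elkhorn, Fernhollow, Hollowpine
Last habitat: Greywater with 77 animals

Round 1: Cedarfen=21 Elkhorn=23 Fernhollow=21 Greywater=4 Hollowpine=8 → close Cedarfen (overflow 10)
  21÷4 = 5 each, +1 to first 1
Round 2: Elkhorn=29 Fernhollow=26 Greywater=9 Hollowpine=13 → close Elkhorn (overflow 15)
  29÷3 = 9 each, +1 to first 2
Round 3: Fernhollow=36 Greywater=19 Hollowpine=22 → close Fernhollow (overflow 21)
  36÷2 = 18 each, +1 to first 0
Round 4: Greywater=37 Hollowpine=40 → close Hollowpine (overflow 30)
  40÷1 = 40 each, +1 to first 0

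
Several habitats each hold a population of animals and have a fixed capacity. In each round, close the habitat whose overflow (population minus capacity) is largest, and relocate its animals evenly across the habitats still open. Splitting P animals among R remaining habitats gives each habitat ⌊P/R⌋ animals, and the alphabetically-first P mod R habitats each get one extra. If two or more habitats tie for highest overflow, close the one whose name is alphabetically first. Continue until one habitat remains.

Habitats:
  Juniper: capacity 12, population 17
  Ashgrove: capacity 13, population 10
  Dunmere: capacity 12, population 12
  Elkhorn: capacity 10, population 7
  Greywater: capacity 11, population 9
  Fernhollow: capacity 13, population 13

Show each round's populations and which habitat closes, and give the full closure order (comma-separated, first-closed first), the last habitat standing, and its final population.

Closure order: Juniper, Dunmere, Fernhollow, Ashgrove, Elkhorn
Last habitat: Greywater with 68 animals

Round 1: Ashgrove=10 Dunmere=12 Elkhorn=7 Fernhollow=13 Greywater=9 Juniper=17 → close Juniper (overflow 5)
  17÷5 = 3 each, +1 to first 2
Round 2: Ashgrove=14 Dunmere=16 Elkhorn=10 Fernhollow=16 Greywater=12 → close Dunmere (overflow 4)
  16÷4 = 4 each, +1 to first 0
Round 3: Ashgrove=18 Elkhorn=14 Fernhollow=20 Greywater=16 → close Fernhollow (overflow 7)
  20÷3 = 6 each, +1 to first 2
Round 4: Ashgrove=25 Elkhorn=21 Greywater=22 → close Ashgrove (overflow 12)
  25÷2 = 12 each, +1 to first 1
Round 5: Elkhorn=34 Greywater=34 → close Elkhorn (overflow 24)
  34÷1 = 34 each, +1 to first 0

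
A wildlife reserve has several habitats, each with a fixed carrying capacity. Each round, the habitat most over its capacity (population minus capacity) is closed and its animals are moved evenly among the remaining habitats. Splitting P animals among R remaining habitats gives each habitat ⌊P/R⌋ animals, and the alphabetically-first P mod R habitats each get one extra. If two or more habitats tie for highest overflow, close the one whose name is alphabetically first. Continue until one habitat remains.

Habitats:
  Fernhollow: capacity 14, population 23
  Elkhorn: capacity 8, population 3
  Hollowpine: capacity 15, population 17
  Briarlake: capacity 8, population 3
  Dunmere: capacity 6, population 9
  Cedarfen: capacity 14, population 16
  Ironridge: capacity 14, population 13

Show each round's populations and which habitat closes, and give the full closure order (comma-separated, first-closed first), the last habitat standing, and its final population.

Closure order: Fernhollow, Dunmere, Cedarfen, Hollowpine, Briarlake, Elkhorn
Last habitat: Ironridge with 84 animals

Round 1: Briarlake=3 Cedarfen=16 Dunmere=9 Elkhorn=3 Fernhollow=23 Hollowpine=17 Ironridge=13 → close Fernhollow (overflow 9)
  23÷6 = 3 each, +1 to first 5
Round 2: Briarlake=7 Cedarfen=20 Dunmere=13 Elkhorn=7 Hollowpine=21 Ironridge=16 → close Dunmere (overflow 7)
  13÷5 = 2 each, +1 to first 3
Round 3: Briarlake=10 Cedarfen=23 Elkhorn=10 Hollowpine=23 Ironridge=18 → close Cedarfen (overflow 9)
  23÷4 = 5 each, +1 to first 3
Round 4: Briarlake=16 Elkhorn=16 Hollowpine=29 Ironridge=23 → close Hollowpine (overflow 14)
  29÷3 = 9 each, +1 to first 2
Round 5: Briarlake=26 Elkhorn=26 Ironridge=32 → close Briarlake (overflow 18)
  26÷2 = 13 each, +1 to first 0
Round 6: Elkhorn=39 Ironridge=45 → close Elkhorn (overflow 31)
  39÷1 = 39 each, +1 to first 0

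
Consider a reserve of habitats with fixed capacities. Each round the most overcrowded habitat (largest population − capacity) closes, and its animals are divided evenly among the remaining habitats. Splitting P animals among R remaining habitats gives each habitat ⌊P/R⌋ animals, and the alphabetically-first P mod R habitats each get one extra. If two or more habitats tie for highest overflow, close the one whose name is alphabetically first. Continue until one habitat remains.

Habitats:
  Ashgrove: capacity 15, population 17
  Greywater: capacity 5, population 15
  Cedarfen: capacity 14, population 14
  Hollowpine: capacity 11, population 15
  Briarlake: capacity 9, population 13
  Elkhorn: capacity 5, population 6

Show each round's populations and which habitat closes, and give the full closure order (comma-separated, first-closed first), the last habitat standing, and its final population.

Closure order: Greywater, Briarlake, Hollowpine, Ashgrove, Elkhorn
Last habitat: Cedarfen with 80 animals

Round 1: Ashgrove=17 Briarlake=13 Cedarfen=14 Elkhorn=6 Greywater=15 Hollowpine=15 → close Greywater (overflow 10)
  15÷5 = 3 each, +1 to first 0
Round 2: Ashgrove=20 Briarlake=16 Cedarfen=17 Elkhorn=9 Hollowpine=18 → close Briarlake (overflow 7)
  16÷4 = 4 each, +1 to first 0
Round 3: Ashgrove=24 Cedarfen=21 Elkhorn=13 Hollowpine=22 → close Hollowpine (overflow 11)
  22÷3 = 7 each, +1 to first 1
Round 4: Ashgrove=32 Cedarfen=28 Elkhorn=20 → close Ashgrove (overflow 17)
  32÷2 = 16 each, +1 to first 0
Round 5: Cedarfen=44 Elkhorn=36 → close Elkhorn (overflow 31)
  36÷1 = 36 each, +1 to first 0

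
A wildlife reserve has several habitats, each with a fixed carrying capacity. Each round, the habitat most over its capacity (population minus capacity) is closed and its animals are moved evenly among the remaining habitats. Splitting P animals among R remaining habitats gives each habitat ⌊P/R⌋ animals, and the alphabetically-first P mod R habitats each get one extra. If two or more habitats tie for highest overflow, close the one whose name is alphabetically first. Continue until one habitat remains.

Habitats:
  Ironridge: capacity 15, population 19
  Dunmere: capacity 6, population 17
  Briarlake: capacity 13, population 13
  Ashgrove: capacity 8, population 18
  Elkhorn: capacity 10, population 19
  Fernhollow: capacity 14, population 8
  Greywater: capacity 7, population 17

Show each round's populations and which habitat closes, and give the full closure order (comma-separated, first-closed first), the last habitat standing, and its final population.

Round 1: Ashgrove=18 Briarlake=13 Dunmere=17 Elkhorn=19 Fernhollow=8 Greywater=17 Ironridge=19 → close Dunmere (overflow 11)
  17÷6 = 2 each, +1 to first 5
Round 2: Ashgrove=21 Briarlake=16 Elkhorn=22 Fernhollow=11 Greywater=20 Ironridge=21 → close Ashgrove (overflow 13)
  21÷5 = 4 each, +1 to first 1
Round 3: Briarlake=21 Elkhorn=26 Fernhollow=15 Greywater=24 Ironridge=25 → close Greywater (overflow 17)
  24÷4 = 6 each, +1 to first 0
Round 4: Briarlake=27 Elkhorn=32 Fernhollow=21 Ironridge=31 → close Elkhorn (overflow 22)
  32÷3 = 10 each, +1 to first 2
Round 5: Briarlake=38 Fernhollow=32 Ironridge=41 → close Ironridge (overflow 26)
  41÷2 = 20 each, +1 to first 1
Round 6: Briarlake=59 Fernhollow=52 → close Briarlake (overflow 46)
  59÷1 = 59 each, +1 to first 0

Closure order: Dunmere, Ashgrove, Greywater, Elkhorn, Ironridge, Briarlake
Last habitat: Fernhollow with 111 animals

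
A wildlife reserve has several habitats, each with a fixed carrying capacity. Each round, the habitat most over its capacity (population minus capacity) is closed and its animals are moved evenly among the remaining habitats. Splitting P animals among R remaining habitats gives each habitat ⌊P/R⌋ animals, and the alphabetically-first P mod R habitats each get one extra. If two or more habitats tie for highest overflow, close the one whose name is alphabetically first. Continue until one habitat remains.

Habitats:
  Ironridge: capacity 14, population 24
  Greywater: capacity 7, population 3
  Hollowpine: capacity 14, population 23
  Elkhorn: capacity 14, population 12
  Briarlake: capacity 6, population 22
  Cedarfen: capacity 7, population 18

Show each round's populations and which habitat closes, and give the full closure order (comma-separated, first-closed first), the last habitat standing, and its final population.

Closure order: Briarlake, Cedarfen, Hollowpine, Ironridge, Elkhorn
Last habitat: Greywater with 102 animals

Round 1: Briarlake=22 Cedarfen=18 Elkhorn=12 Greywater=3 Hollowpine=23 Ironridge=24 → close Briarlake (overflow 16)
  22÷5 = 4 each, +1 to first 2
Round 2: Cedarfen=23 Elkhorn=17 Greywater=7 Hollowpine=27 Ironridge=28 → close Cedarfen (overflow 16)
  23÷4 = 5 each, +1 to first 3
Round 3: Elkhorn=23 Greywater=13 Hollowpine=33 Ironridge=33 → close Hollowpine (overflow 19)
  33÷3 = 11 each, +1 to first 0
Round 4: Elkhorn=34 Greywater=24 Ironridge=44 → close Ironridge (overflow 30)
  44÷2 = 22 each, +1 to first 0
Round 5: Elkhorn=56 Greywater=46 → close Elkhorn (overflow 42)
  56÷1 = 56 each, +1 to first 0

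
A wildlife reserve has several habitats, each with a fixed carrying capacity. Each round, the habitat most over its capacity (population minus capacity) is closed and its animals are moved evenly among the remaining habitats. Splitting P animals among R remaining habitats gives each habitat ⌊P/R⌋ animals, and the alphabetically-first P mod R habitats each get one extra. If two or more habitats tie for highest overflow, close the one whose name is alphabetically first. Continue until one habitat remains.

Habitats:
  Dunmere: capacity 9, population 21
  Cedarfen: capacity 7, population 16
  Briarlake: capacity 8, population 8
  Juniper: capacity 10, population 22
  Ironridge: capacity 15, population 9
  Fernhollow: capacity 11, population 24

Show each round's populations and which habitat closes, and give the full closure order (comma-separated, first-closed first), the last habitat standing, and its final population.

Closure order: Fernhollow, Dunmere, Juniper, Cedarfen, Briarlake
Last habitat: Ironridge with 100 animals

Round 1: Briarlake=8 Cedarfen=16 Dunmere=21 Fernhollow=24 Ironridge=9 Juniper=22 → close Fernhollow (overflow 13)
  24÷5 = 4 each, +1 to first 4
Round 2: Briarlake=13 Cedarfen=21 Dunmere=26 Ironridge=14 Juniper=26 → close Dunmere (overflow 17)
  26÷4 = 6 each, +1 to first 2
Round 3: Briarlake=20 Cedarfen=28 Ironridge=20 Juniper=32 → close Juniper (overflow 22)
  32÷3 = 10 each, +1 to first 2
Round 4: Briarlake=31 Cedarfen=39 Ironridge=30 → close Cedarfen (overflow 32)
  39÷2 = 19 each, +1 to first 1
Round 5: Briarlake=51 Ironridge=49 → close Briarlake (overflow 43)
  51÷1 = 51 each, +1 to first 0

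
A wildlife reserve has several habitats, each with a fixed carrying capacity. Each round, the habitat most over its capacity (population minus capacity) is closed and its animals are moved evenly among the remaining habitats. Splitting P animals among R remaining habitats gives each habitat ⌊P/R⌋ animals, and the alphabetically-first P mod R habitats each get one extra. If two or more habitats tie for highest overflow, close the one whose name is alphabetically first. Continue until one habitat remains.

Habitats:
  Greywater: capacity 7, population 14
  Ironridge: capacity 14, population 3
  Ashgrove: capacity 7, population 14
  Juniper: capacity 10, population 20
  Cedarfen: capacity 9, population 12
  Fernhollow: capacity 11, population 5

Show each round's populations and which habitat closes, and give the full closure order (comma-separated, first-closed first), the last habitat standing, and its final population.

Closure order: Juniper, Ashgrove, Greywater, Cedarfen, Fernhollow
Last habitat: Ironridge with 68 animals

Round 1: Ashgrove=14 Cedarfen=12 Fernhollow=5 Greywater=14 Ironridge=3 Juniper=20 → close Juniper (overflow 10)
  20÷5 = 4 each, +1 to first 0
Round 2: Ashgrove=18 Cedarfen=16 Fernhollow=9 Greywater=18 Ironridge=7 → close Ashgrove (overflow 11)
  18÷4 = 4 each, +1 to first 2
Round 3: Cedarfen=21 Fernhollow=14 Greywater=22 Ironridge=11 → close Greywater (overflow 15)
  22÷3 = 7 each, +1 to first 1
Round 4: Cedarfen=29 Fernhollow=21 Ironridge=18 → close Cedarfen (overflow 20)
  29÷2 = 14 each, +1 to first 1
Round 5: Fernhollow=36 Ironridge=32 → close Fernhollow (overflow 25)
  36÷1 = 36 each, +1 to first 0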